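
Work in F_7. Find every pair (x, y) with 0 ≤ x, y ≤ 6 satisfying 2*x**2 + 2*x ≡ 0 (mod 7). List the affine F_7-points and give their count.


Affine F_7-points: {(0, 0), (0, 1), (0, 2), (0, 3), (0, 4), (0, 5), (0, 6), (6, 0), (6, 1), (6, 2), (6, 3), (6, 4), (6, 5), (6, 6)}; count = 14.

For each of the 49 pairs (x, y) ∈ F_7², evaluate f(x, y) mod 7. Record the zeros.
  x = 0: [0↦0, 1↦0, 2↦0, 3↦0, 4↦0, 5↦0, 6↦0]  zeros at y ∈ {0, 1, 2, 3, 4, 5, 6}
  x = 1: [0↦4, 1↦4, 2↦4, 3↦4, 4↦4, 5↦4, 6↦4]  zeros at y ∈ ∅
  x = 2: [0↦5, 1↦5, 2↦5, 3↦5, 4↦5, 5↦5, 6↦5]  zeros at y ∈ ∅
  x = 3: [0↦3, 1↦3, 2↦3, 3↦3, 4↦3, 5↦3, 6↦3]  zeros at y ∈ ∅
  x = 4: [0↦5, 1↦5, 2↦5, 3↦5, 4↦5, 5↦5, 6↦5]  zeros at y ∈ ∅
  x = 5: [0↦4, 1↦4, 2↦4, 3↦4, 4↦4, 5↦4, 6↦4]  zeros at y ∈ ∅
  x = 6: [0↦0, 1↦0, 2↦0, 3↦0, 4↦0, 5↦0, 6↦0]  zeros at y ∈ {0, 1, 2, 3, 4, 5, 6}
Collecting zeros: affine points = {(0, 0), (0, 1), (0, 2), (0, 3), (0, 4), (0, 5), (0, 6), (6, 0), (6, 1), (6, 2), (6, 3), (6, 4), (6, 5), (6, 6)}.
Total count |C(F_7)_aff| = 14.


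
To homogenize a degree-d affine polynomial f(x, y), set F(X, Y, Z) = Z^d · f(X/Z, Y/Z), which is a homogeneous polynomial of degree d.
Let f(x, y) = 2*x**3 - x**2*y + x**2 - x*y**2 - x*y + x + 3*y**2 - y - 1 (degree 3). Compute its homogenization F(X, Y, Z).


F(X, Y, Z) = 2*X**3 - X**2*Y + X**2*Z - X*Y**2 - X*Y*Z + X*Z**2 + 3*Y**2*Z - Y*Z**2 - Z**3

deg(f) = 3.
Substitute x = X/Z, y = Y/Z into f, then multiply by Z^3.
  monomial 2·x^3·y^0 ↦ 2·X^3·Y^0·Z^0.
  monomial -1·x^2·y^1 ↦ -1·X^2·Y^1·Z^0.
  monomial 1·x^2·y^0 ↦ 1·X^2·Y^0·Z^1.
  monomial -1·x^1·y^2 ↦ -1·X^1·Y^2·Z^0.
  monomial -1·x^1·y^1 ↦ -1·X^1·Y^1·Z^1.
  monomial 1·x^1·y^0 ↦ 1·X^1·Y^0·Z^2.
  monomial 3·x^0·y^2 ↦ 3·X^0·Y^2·Z^1.
  monomial -1·x^0·y^1 ↦ -1·X^0·Y^1·Z^2.
  monomial -1·x^0·y^0 ↦ -1·X^0·Y^0·Z^3.
Collecting: F(X, Y, Z) = 2*X**3 - X**2*Y + X**2*Z - X*Y**2 - X*Y*Z + X*Z**2 + 3*Y**2*Z - Y*Z**2 - Z**3.


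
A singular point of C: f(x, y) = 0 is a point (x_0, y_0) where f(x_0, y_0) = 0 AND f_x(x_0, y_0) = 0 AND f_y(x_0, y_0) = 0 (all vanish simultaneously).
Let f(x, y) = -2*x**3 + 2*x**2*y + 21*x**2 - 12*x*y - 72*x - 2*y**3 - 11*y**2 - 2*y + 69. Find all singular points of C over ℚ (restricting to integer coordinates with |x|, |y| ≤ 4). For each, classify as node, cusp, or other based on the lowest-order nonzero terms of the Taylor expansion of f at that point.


Singular points: {(3, -2)}; classification: node.

Compute partial derivatives:
  f_x = -6*x**2 + 4*x*y + 42*x - 12*y - 72.
  f_y = 2*x**2 - 12*x - 6*y**2 - 22*y - 2.
Scan x_0 ∈ {−4, ..., 4}. For each x_0, f_y(x_0, y) is a polynomial in y; find its integer roots y ∈ {−4, ..., 4}, then test f_x and f at those candidates.
  x = -4: f_y(-4, y) = -6*y**2 - 22*y + 78; no integer root y with |y| ≤ 4.
  x = -3: f_y(-3, y) = -6*y**2 - 22*y + 52; no integer root y with |y| ≤ 4.
  x = -2: f_y(-2, y) = -6*y**2 - 22*y + 30; no integer root y with |y| ≤ 4.
  x = -1: f_y(-1, y) = -6*y**2 - 22*y + 12; no integer root y with |y| ≤ 4.
  x = 0: f_y(0, y) = -6*y**2 - 22*y - 2; no integer root y with |y| ≤ 4.
  x = 1: f_y(1, y) = -6*y**2 - 22*y - 12; vanishes at y ∈ {-3}. (1, -3): f_x = -12 ≠ 0.
  x = 2: f_y(2, y) = -6*y**2 - 22*y - 18; no integer root y with |y| ≤ 4.
  x = 3: f_y(3, y) = -6*y**2 - 22*y - 20; vanishes at y ∈ {-2}. (3, -2): f_x = 0, f = 0 — SINGULAR.
  x = 4: f_y(4, y) = -6*y**2 - 22*y - 18; no integer root y with |y| ≤ 4.
Only singular point on the grid: (3, -2).
Classify: substitute x = 3 + u, y = -2 + v and expand: f = -2*u**3 + 2*u**2*v - u**2 - 2*v**3 + v**2.
No constant or linear terms (consistent with a singular point). Quadratic part: -u**2 + v**2. Cubic part: -2*u**3 + 2*u**2*v - 2*v**3.
The quadratic part v**2 - u**2 = (v − u)(v + u) splits into two distinct linear factors, so there are two distinct tangent lines y − -2 = ±(x − 3) — this is a node (ordinary double point).
Classification: node.


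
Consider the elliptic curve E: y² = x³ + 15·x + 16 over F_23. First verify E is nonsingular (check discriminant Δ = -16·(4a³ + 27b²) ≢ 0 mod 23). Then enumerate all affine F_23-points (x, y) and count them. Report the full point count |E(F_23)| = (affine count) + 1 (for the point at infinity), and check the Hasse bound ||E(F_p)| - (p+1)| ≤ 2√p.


Affine points = {(0, 4), (0, 19), (1, 3), (1, 20), (2, 10), (2, 13), (4, 5), (4, 18), (5, 3), (5, 20), (6, 0), (7, 2), (7, 21), (8, 2), (8, 21), (9, 11), (9, 12), (10, 4), (10, 19), (13, 4), (13, 19), (14, 7), (14, 16), (17, 3), (17, 20), (18, 0), (20, 6), (20, 17), (21, 1), (21, 22), (22, 0)}; affine count = 31; |E(F_23)| = 32.

Discriminant check: Δ ∝ 4a³ + 27b² = 4·15³ + 27·16² = 4·3375 + 27·256 ≡ 11 (mod 23). Nonzero ⇒ E is nonsingular.
For each x ∈ F_23, compute rhs = x³ + 15·x + 16 mod 23, then count y ∈ F_23 with y² ≡ rhs.
  x = 0: rhs = 16, matching y values: 4, 19 (2 points).
  x = 1: rhs = 9, matching y values: 3, 20 (2 points).
  x = 2: rhs = 8, matching y values: 10, 13 (2 points).
  x = 3: rhs = 19, matching y values: none (0 points).
  x = 4: rhs = 2, matching y values: 5, 18 (2 points).
  x = 5: rhs = 9, matching y values: 3, 20 (2 points).
  x = 6: rhs = 0, matching y values: 0 (1 points).
  x = 7: rhs = 4, matching y values: 2, 21 (2 points).
  x = 8: rhs = 4, matching y values: 2, 21 (2 points).
  x = 9: rhs = 6, matching y values: 11, 12 (2 points).
  x = 10: rhs = 16, matching y values: 4, 19 (2 points).
  x = 11: rhs = 17, matching y values: none (0 points).
  x = 12: rhs = 15, matching y values: none (0 points).
  x = 13: rhs = 16, matching y values: 4, 19 (2 points).
  x = 14: rhs = 3, matching y values: 7, 16 (2 points).
  x = 15: rhs = 5, matching y values: none (0 points).
  x = 16: rhs = 5, matching y values: none (0 points).
  x = 17: rhs = 9, matching y values: 3, 20 (2 points).
  x = 18: rhs = 0, matching y values: 0 (1 points).
  x = 19: rhs = 7, matching y values: none (0 points).
  x = 20: rhs = 13, matching y values: 6, 17 (2 points).
  x = 21: rhs = 1, matching y values: 1, 22 (2 points).
  x = 22: rhs = 0, matching y values: 0 (1 points).
Total affine count: 31.
Full point count |E(F_23)| = 31 + 1 = 32.
Hasse bound: |32 − (23+1)| = |8| = 8 ≤ 2√23 ≈ 9.5917 ✓.


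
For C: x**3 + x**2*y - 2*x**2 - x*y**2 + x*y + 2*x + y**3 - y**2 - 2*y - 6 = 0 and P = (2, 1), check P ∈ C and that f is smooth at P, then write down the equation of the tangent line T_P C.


Tangent line at P: 10*x + y - 21 = 0.

Step 1: f(2, 1) = 0, so P lies on C.
Step 2: partial derivatives
  f_x(x, y) = 3*x**2 + 2*x*y - 4*x - y**2 + y + 2, f_y(x, y) = x**2 - 2*x*y + x + 3*y**2 - 2*y - 2.
  f_x(P) = 10, f_y(P) = 1 (gradient nonzero, so P is smooth).
Step 3: tangent line at P: 10·(x − 2) + 1·(y − 1) = 0.
Expanding: 10*x + y - 21 = 0.


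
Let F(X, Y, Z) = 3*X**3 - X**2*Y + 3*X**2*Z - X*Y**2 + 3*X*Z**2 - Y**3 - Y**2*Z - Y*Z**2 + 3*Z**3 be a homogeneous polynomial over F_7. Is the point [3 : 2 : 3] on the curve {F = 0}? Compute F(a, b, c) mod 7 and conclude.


F(3,2,3) ≡ 4 (mod 7); P is NOT on the curve.

Evaluate F(3, 2, 3) term-by-term (mod 7).
  3*X**3 ↦ 3·27·1·1 = 81
  -X**2*Y ↦ -1·9·2·1 = -18
  3*X**2*Z ↦ 3·9·1·3 = 81
  -X*Y**2 ↦ -1·3·4·1 = -12
  3*X*Z**2 ↦ 3·3·1·9 = 81
  -Y**3 ↦ -1·1·8·1 = -8
  -Y**2*Z ↦ -1·1·4·3 = -12
  -Y*Z**2 ↦ -1·1·2·9 = -18
  3*Z**3 ↦ 3·1·1·27 = 81
Sum: F(3, 2, 3) = (81) + (-18) + (81) + (-12) + (81) + (-8) + (-12) + (-18) + (81) = 256.
Reducing mod 7: 256 ≡ 4 (mod 7).
Since F(a, b, c) ≡ 4 ≠ 0 (mod 7), P does NOT lie on the curve.


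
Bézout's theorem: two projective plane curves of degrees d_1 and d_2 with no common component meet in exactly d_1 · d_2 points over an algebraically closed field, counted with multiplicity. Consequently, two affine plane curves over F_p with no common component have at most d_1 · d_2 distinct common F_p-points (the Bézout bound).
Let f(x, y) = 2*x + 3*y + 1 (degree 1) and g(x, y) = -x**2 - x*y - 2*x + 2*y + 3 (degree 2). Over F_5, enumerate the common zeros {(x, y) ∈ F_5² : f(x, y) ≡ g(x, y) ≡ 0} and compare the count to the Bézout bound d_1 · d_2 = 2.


Common zeros: {(2, 0), (4, 2)}; count = 2; Bézout bound = 2.

deg(f) = 1, deg(g) = 2, so Bézout bound = 2.
Scan x ∈ F_5. For each x, list the y ∈ F_5 with f(x, y) ≡ 0 and those with g(x, y) ≡ 0 (mod 5); the common zeros in that column are the intersection.
  x = 0: f ≡ 0 at y ∈ {3}; g ≡ 0 at y ∈ {1}; common: ∅.
  x = 1: f ≡ 0 at y ∈ {4}; g ≡ 0 at y ∈ {0}; common: ∅.
  x = 2: f ≡ 0 at y ∈ {0}; g ≡ 0 at y ∈ {0, 1, 2, 3, 4}; common: {0}.
  x = 3: f ≡ 0 at y ∈ {1}; g ≡ 0 at y ∈ {3}; common: ∅.
  x = 4: f ≡ 0 at y ∈ {2}; g ≡ 0 at y ∈ {2}; common: {2}.
Collecting: common zeros = {(2, 0), (4, 2)}, so the count is 2.
Comparison with the Bézout bound: 2 ≤ 2 = deg(f)·deg(g), as expected for curves with no common component (the bound is attained).


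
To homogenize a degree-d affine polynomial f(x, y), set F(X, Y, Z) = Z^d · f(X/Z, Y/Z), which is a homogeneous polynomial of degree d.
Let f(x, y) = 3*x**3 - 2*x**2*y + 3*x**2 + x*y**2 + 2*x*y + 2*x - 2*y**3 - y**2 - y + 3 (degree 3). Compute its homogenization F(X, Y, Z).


F(X, Y, Z) = 3*X**3 - 2*X**2*Y + 3*X**2*Z + X*Y**2 + 2*X*Y*Z + 2*X*Z**2 - 2*Y**3 - Y**2*Z - Y*Z**2 + 3*Z**3

deg(f) = 3.
Substitute x = X/Z, y = Y/Z into f, then multiply by Z^3.
  monomial 3·x^3·y^0 ↦ 3·X^3·Y^0·Z^0.
  monomial -2·x^2·y^1 ↦ -2·X^2·Y^1·Z^0.
  monomial 3·x^2·y^0 ↦ 3·X^2·Y^0·Z^1.
  monomial 1·x^1·y^2 ↦ 1·X^1·Y^2·Z^0.
  monomial 2·x^1·y^1 ↦ 2·X^1·Y^1·Z^1.
  monomial 2·x^1·y^0 ↦ 2·X^1·Y^0·Z^2.
  monomial -2·x^0·y^3 ↦ -2·X^0·Y^3·Z^0.
  monomial -1·x^0·y^2 ↦ -1·X^0·Y^2·Z^1.
  monomial -1·x^0·y^1 ↦ -1·X^0·Y^1·Z^2.
  monomial 3·x^0·y^0 ↦ 3·X^0·Y^0·Z^3.
Collecting: F(X, Y, Z) = 3*X**3 - 2*X**2*Y + 3*X**2*Z + X*Y**2 + 2*X*Y*Z + 2*X*Z**2 - 2*Y**3 - Y**2*Z - Y*Z**2 + 3*Z**3.


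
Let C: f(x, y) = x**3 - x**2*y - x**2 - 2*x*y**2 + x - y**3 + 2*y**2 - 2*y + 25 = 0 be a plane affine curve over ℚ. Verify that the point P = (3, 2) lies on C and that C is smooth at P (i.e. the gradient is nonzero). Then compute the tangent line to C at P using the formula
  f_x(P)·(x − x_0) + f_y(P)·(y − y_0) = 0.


Tangent line at P: 2*x - 39*y + 72 = 0.

Step 1: f(3, 2) = 0, so P lies on C.
Step 2: partial derivatives
  f_x(x, y) = 3*x**2 - 2*x*y - 2*x - 2*y**2 + 1, f_y(x, y) = -x**2 - 4*x*y - 3*y**2 + 4*y - 2.
  f_x(P) = 2, f_y(P) = -39 (gradient nonzero, so P is smooth).
Step 3: tangent line at P: 2·(x − 3) + -39·(y − 2) = 0.
Expanding: 2*x - 39*y + 72 = 0.


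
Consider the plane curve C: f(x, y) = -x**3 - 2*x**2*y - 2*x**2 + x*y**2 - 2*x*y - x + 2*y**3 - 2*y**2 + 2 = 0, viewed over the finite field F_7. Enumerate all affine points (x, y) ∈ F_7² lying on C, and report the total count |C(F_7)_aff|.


Affine F_7-points: {(0, 4), (1, 5), (4, 0), (4, 2), (4, 4)}; count = 5.

For each of the 49 pairs (x, y) ∈ F_7², evaluate f(x, y) mod 7. Record the zeros.
  x = 0: [0↦2, 1↦2, 2↦3, 3↦3, 4↦0, 5↦6, 6↦5]  zeros at y ∈ {4}
  x = 1: [0↦5, 1↦2, 2↦2, 3↦3, 4↦3, 5↦0, 6↦6]  zeros at y ∈ {5}
  x = 2: [0↦5, 1↦2, 2↦4, 3↦2, 4↦1, 5↦6, 6↦1]  zeros at y ∈ ∅
  x = 3: [0↦3, 1↦3, 2↦3, 3↦1, 4↦2, 5↦4, 6↦5]  zeros at y ∈ ∅
  x = 4: [0↦0, 1↦6, 2↦0, 3↦1, 4↦0, 5↦2, 6↦5]  zeros at y ∈ {0, 2, 4}
  x = 5: [0↦4, 1↦5, 2↦3, 3↦3, 4↦3, 5↦1, 6↦2]  zeros at y ∈ ∅
  x = 6: [0↦2, 1↦1, 2↦6, 3↦1, 4↦5, 5↦2, 6↦4]  zeros at y ∈ ∅
Collecting zeros: affine points = {(0, 4), (1, 5), (4, 0), (4, 2), (4, 4)}.
Total count |C(F_7)_aff| = 5.


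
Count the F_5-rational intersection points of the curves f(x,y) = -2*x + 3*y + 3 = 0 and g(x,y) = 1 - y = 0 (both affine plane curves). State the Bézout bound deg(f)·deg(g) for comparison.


Common zeros: {(3, 1)}; count = 1; Bézout bound = 1.

deg(f) = 1, deg(g) = 1, so Bézout bound = 1.
Scan x ∈ F_5. For each x, list the y ∈ F_5 with f(x, y) ≡ 0 and those with g(x, y) ≡ 0 (mod 5); the common zeros in that column are the intersection.
  x = 0: f ≡ 0 at y ∈ {4}; g ≡ 0 at y ∈ {1}; common: ∅.
  x = 1: f ≡ 0 at y ∈ {3}; g ≡ 0 at y ∈ {1}; common: ∅.
  x = 2: f ≡ 0 at y ∈ {2}; g ≡ 0 at y ∈ {1}; common: ∅.
  x = 3: f ≡ 0 at y ∈ {1}; g ≡ 0 at y ∈ {1}; common: {1}.
  x = 4: f ≡ 0 at y ∈ {0}; g ≡ 0 at y ∈ {1}; common: ∅.
Collecting: common zeros = {(3, 1)}, so the count is 1.
Comparison with the Bézout bound: 1 ≤ 1 = deg(f)·deg(g), as expected for curves with no common component (the bound is attained).


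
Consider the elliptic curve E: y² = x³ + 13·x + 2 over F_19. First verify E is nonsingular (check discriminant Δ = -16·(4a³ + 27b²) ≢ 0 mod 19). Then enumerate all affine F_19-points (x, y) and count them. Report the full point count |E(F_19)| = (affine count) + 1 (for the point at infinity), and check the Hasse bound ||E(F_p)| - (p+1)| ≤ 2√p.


Affine points = {(1, 4), (1, 15), (2, 6), (2, 13), (3, 7), (3, 12), (4, 2), (4, 17), (6, 7), (6, 12), (10, 7), (10, 12), (12, 9), (12, 10), (15, 0), (17, 5), (17, 14), (18, 8), (18, 11)}; affine count = 19; |E(F_19)| = 20.

Discriminant check: Δ ∝ 4a³ + 27b² = 4·13³ + 27·2² = 4·2197 + 27·4 ≡ 4 (mod 19). Nonzero ⇒ E is nonsingular.
For each x ∈ F_19, compute rhs = x³ + 13·x + 2 mod 19, then count y ∈ F_19 with y² ≡ rhs.
  x = 0: rhs = 2, matching y values: none (0 points).
  x = 1: rhs = 16, matching y values: 4, 15 (2 points).
  x = 2: rhs = 17, matching y values: 6, 13 (2 points).
  x = 3: rhs = 11, matching y values: 7, 12 (2 points).
  x = 4: rhs = 4, matching y values: 2, 17 (2 points).
  x = 5: rhs = 2, matching y values: none (0 points).
  x = 6: rhs = 11, matching y values: 7, 12 (2 points).
  x = 7: rhs = 18, matching y values: none (0 points).
  x = 8: rhs = 10, matching y values: none (0 points).
  x = 9: rhs = 12, matching y values: none (0 points).
  x = 10: rhs = 11, matching y values: 7, 12 (2 points).
  x = 11: rhs = 13, matching y values: none (0 points).
  x = 12: rhs = 5, matching y values: 9, 10 (2 points).
  x = 13: rhs = 12, matching y values: none (0 points).
  x = 14: rhs = 2, matching y values: none (0 points).
  x = 15: rhs = 0, matching y values: 0 (1 points).
  x = 16: rhs = 12, matching y values: none (0 points).
  x = 17: rhs = 6, matching y values: 5, 14 (2 points).
  x = 18: rhs = 7, matching y values: 8, 11 (2 points).
Total affine count: 19.
Full point count |E(F_19)| = 19 + 1 = 20.
Hasse bound: |20 − (19+1)| = |0| = 0 ≤ 2√19 ≈ 8.7178 ✓.


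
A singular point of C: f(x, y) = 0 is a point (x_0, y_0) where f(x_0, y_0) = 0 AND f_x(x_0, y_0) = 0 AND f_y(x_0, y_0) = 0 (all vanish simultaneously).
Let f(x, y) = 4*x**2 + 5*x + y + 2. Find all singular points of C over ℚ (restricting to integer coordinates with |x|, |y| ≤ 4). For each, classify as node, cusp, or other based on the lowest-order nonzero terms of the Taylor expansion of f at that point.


No singular points in the scanned grid; C is smooth there.

Compute partial derivatives:
  f_x = 8*x + 5.
  f_y = 1.
f_y = 1 is a nonzero constant, so f_y never vanishes: no point (x, y) can satisfy f = f_x = f_y = 0. In particular no (x, y) ∈ {−4, ..., 4}² is singular; the curve is smooth.


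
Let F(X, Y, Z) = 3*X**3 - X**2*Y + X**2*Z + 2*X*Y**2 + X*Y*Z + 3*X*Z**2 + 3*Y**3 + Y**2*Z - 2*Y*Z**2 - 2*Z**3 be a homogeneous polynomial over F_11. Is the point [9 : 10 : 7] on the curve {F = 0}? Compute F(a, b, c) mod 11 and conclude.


F(9,10,7) ≡ 9 (mod 11); P is NOT on the curve.

Evaluate F(9, 10, 7) term-by-term (mod 11).
  3*X**3 ↦ 3·729·1·1 = 2187
  -X**2*Y ↦ -1·81·10·1 = -810
  X**2*Z ↦ 1·81·1·7 = 567
  2*X*Y**2 ↦ 2·9·100·1 = 1800
  X*Y*Z ↦ 1·9·10·7 = 630
  3*X*Z**2 ↦ 3·9·1·49 = 1323
  3*Y**3 ↦ 3·1·1000·1 = 3000
  Y**2*Z ↦ 1·1·100·7 = 700
  -2*Y*Z**2 ↦ -2·1·10·49 = -980
  -2*Z**3 ↦ -2·1·1·343 = -686
Sum: F(9, 10, 7) = (2187) + (-810) + (567) + (1800) + (630) + (1323) + (3000) + (700) + (-980) + (-686) = 7731.
Reducing mod 11: 7731 ≡ 9 (mod 11).
Since F(a, b, c) ≡ 9 ≠ 0 (mod 11), P does NOT lie on the curve.


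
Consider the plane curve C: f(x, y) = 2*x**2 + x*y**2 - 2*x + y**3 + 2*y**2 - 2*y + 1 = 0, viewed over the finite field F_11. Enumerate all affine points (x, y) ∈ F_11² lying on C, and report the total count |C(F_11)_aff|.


Affine F_11-points: {(2, 5), (3, 5), (5, 4), (6, 3), (7, 3), (10, 4)}; count = 6.

For each of the 121 pairs (x, y) ∈ F_11², evaluate f(x, y) mod 11. Record the zeros.
  x = 0: [0↦1, 1↦2, 2↦2, 3↦7, 4↦1, 5↦1, 6↦2, 7↦10, 8↦9, 9↦5, 10↦4]  zeros at y ∈ ∅
  x = 1: [0↦1, 1↦3, 2↦6, 3↦5, 4↦6, 5↦4, 6↦5, 7↦4, 8↦7, 9↦9, 10↦5]  zeros at y ∈ ∅
  x = 2: [0↦5, 1↦8, 2↦3, 3↦7, 4↦4, 5↦0, 6↦1, 7↦2, 8↦9, 9↦6, 10↦10]  zeros at y ∈ {5}
  x = 3: [0↦2, 1↦6, 2↦4, 3↦2, 4↦6, 5↦0, 6↦1, 7↦4, 8↦4, 9↦7, 10↦8]  zeros at y ∈ {5}
  x = 4: [0↦3, 1↦8, 2↦9, 3↦1, 4↦1, 5↦4, 6↦5, 7↦10, 8↦3, 9↦1, 10↦10]  zeros at y ∈ ∅
  x = 5: [0↦8, 1↦3, 2↦7, 3↦4, 4↦0, 5↦1, 6↦2, 7↦9, 8↦6, 9↦10, 10↦5]  zeros at y ∈ {4}
  x = 6: [0↦6, 1↦2, 2↦9, 3↦0, 4↦3, 5↦2, 6↦3, 7↦1, 8↦2, 9↦1, 10↦4]  zeros at y ∈ {3}
  x = 7: [0↦8, 1↦5, 2↦4, 3↦0, 4↦10, 5↦7, 6↦8, 7↦8, 8↦2, 9↦7, 10↦7]  zeros at y ∈ {3}
  x = 8: [0↦3, 1↦1, 2↦3, 3↦4, 4↦10, 5↦5, 6↦6, 7↦8, 8↦6, 9↦6, 10↦3]  zeros at y ∈ ∅
  x = 9: [0↦2, 1↦1, 2↦6, 3↦1, 4↦3, 5↦7, 6↦8, 7↦1, 8↦3, 9↦9, 10↦3]  zeros at y ∈ ∅
  x = 10: [0↦5, 1↦5, 2↦2, 3↦2, 4↦0, 5↦2, 6↦3, 7↦9, 8↦4, 9↦5, 10↦7]  zeros at y ∈ {4}
Collecting zeros: affine points = {(2, 5), (3, 5), (5, 4), (6, 3), (7, 3), (10, 4)}.
Total count |C(F_11)_aff| = 6.


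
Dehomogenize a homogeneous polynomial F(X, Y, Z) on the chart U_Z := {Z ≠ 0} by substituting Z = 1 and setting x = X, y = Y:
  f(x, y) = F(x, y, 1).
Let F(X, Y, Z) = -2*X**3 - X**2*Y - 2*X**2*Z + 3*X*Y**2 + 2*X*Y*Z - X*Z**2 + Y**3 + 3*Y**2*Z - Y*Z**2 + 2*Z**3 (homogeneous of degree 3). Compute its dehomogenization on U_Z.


f(x, y) = -2*x**3 - x**2*y - 2*x**2 + 3*x*y**2 + 2*x*y - x + y**3 + 3*y**2 - y + 2

On U_Z we set Z = 1. Each monomial c·X^i·Y^j·Z^k in F becomes c·x^i·y^j·1^k = c·x^i·y^j.
Substituting Z = 1: F(X, Y, 1) = -2*x**3 - x**2*y - 2*x**2 + 3*x*y**2 + 2*x*y - x + y**3 + 3*y**2 - y + 2.
Note: deg(f) ≤ deg(F) = 3; strict inequality happens when F is divisible by Z (lost terms).


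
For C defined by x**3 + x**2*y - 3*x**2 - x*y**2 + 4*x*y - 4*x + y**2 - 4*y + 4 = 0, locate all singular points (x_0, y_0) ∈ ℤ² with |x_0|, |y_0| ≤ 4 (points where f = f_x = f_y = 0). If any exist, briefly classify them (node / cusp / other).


Singular points: {(0, 2)}; classification: node.

Compute partial derivatives:
  f_x = 3*x**2 + 2*x*y - 6*x - y**2 + 4*y - 4.
  f_y = x**2 - 2*x*y + 4*x + 2*y - 4.
Scan x_0 ∈ {−4, ..., 4}. For each x_0, f_y(x_0, y) is a polynomial in y; find its integer roots y ∈ {−4, ..., 4}, then test f_x and f at those candidates.
  x = -4: f_y(-4, y) = 10*y - 4; no integer root y with |y| ≤ 4.
  x = -3: f_y(-3, y) = 8*y - 7; no integer root y with |y| ≤ 4.
  x = -2: f_y(-2, y) = 6*y - 8; no integer root y with |y| ≤ 4.
  x = -1: f_y(-1, y) = 4*y - 7; no integer root y with |y| ≤ 4.
  x = 0: f_y(0, y) = 2*y - 4; vanishes at y ∈ {2}. (0, 2): f_x = 0, f = 0 — SINGULAR.
  x = 1: f_y(1, y) = 1; no integer root y with |y| ≤ 4.
  x = 2: f_y(2, y) = 8 - 2*y; vanishes at y ∈ {4}. (2, 4): f_x = 12 ≠ 0.
  x = 3: f_y(3, y) = 17 - 4*y; no integer root y with |y| ≤ 4.
  x = 4: f_y(4, y) = 28 - 6*y; no integer root y with |y| ≤ 4.
Only singular point on the grid: (0, 2).
Classify: substitute x = 0 + u, y = 2 + v and expand: f = u**3 + u**2*v - u**2 - u*v**2 + v**2.
No constant or linear terms (consistent with a singular point). Quadratic part: -u**2 + v**2. Cubic part: u**3 + u**2*v - u*v**2.
The quadratic part v**2 - u**2 = (v − u)(v + u) splits into two distinct linear factors, so there are two distinct tangent lines y − 2 = ±(x − 0) — this is a node (ordinary double point).
Classification: node.


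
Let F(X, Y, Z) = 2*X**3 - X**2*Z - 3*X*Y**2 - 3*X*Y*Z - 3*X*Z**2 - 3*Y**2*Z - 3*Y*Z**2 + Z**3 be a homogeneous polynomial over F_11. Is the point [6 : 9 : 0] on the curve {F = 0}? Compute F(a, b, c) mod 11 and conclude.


F(6,9,0) ≡ 8 (mod 11); P is NOT on the curve.

Evaluate F(6, 9, 0) term-by-term (mod 11).
  2*X**3 ↦ 2·216·1·1 = 432
  -X**2*Z ↦ -1·36·1·0 = 0
  -3*X*Y**2 ↦ -3·6·81·1 = -1458
  -3*X*Y*Z ↦ -3·6·9·0 = 0
  -3*X*Z**2 ↦ -3·6·1·0 = 0
  -3*Y**2*Z ↦ -3·1·81·0 = 0
  -3*Y*Z**2 ↦ -3·1·9·0 = 0
  Z**3 ↦ 1·1·1·0 = 0
Sum: F(6, 9, 0) = (432) + (0) + (-1458) + (0) + (0) + (0) + (0) + (0) = -1026.
Reducing mod 11: -1026 ≡ 8 (mod 11).
Since F(a, b, c) ≡ 8 ≠ 0 (mod 11), P does NOT lie on the curve.


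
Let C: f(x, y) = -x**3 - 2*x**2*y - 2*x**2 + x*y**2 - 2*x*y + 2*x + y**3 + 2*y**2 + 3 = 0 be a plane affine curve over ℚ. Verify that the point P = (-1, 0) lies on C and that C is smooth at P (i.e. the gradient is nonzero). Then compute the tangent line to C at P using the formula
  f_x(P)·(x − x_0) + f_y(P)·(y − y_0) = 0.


Tangent line at P: 3*x + 3 = 0.

Step 1: f(-1, 0) = 0, so P lies on C.
Step 2: partial derivatives
  f_x(x, y) = -3*x**2 - 4*x*y - 4*x + y**2 - 2*y + 2, f_y(x, y) = -2*x**2 + 2*x*y - 2*x + 3*y**2 + 4*y.
  f_x(P) = 3, f_y(P) = 0 (gradient nonzero, so P is smooth).
Step 3: tangent line at P: 3·(x − -1) + 0·(y − 0) = 0.
Expanding: 3*x + 3 = 0.


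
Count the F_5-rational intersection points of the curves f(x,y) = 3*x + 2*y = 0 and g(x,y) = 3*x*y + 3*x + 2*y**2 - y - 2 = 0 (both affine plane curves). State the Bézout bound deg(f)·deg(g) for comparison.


Common zeros: {(1, 1)}; count = 1; Bézout bound = 2.

deg(f) = 1, deg(g) = 2, so Bézout bound = 2.
Scan x ∈ F_5. For each x, list the y ∈ F_5 with f(x, y) ≡ 0 and those with g(x, y) ≡ 0 (mod 5); the common zeros in that column are the intersection.
  x = 0: f ≡ 0 at y ∈ {0}; g ≡ 0 at y ∈ ∅; common: ∅.
  x = 1: f ≡ 0 at y ∈ {1}; g ≡ 0 at y ∈ {1, 3}; common: {1}.
  x = 2: f ≡ 0 at y ∈ {2}; g ≡ 0 at y ∈ ∅; common: ∅.
  x = 3: f ≡ 0 at y ∈ {3}; g ≡ 0 at y ∈ ∅; common: ∅.
  x = 4: f ≡ 0 at y ∈ {4}; g ≡ 0 at y ∈ {0, 2}; common: ∅.
Collecting: common zeros = {(1, 1)}, so the count is 1.
Comparison with the Bézout bound: 1 ≤ 2 = deg(f)·deg(g), as expected for curves with no common component (the affine F_5-count falls short of the bound because intersections may lie at infinity, over extension fields, or carry multiplicity).


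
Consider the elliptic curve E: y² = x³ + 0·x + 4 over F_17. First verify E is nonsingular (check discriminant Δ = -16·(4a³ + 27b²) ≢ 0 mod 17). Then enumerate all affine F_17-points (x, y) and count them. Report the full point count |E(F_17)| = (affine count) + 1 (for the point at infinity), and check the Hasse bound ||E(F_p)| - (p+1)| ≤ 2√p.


Affine points = {(0, 2), (0, 15), (4, 0), (6, 4), (6, 13), (9, 6), (9, 11), (10, 1), (10, 16), (11, 3), (11, 14), (12, 7), (12, 10), (13, 5), (13, 12), (15, 8), (15, 9)}; affine count = 17; |E(F_17)| = 18.

Discriminant check: Δ ∝ 4a³ + 27b² = 4·0³ + 27·4² = 4·0 + 27·16 ≡ 7 (mod 17). Nonzero ⇒ E is nonsingular.
For each x ∈ F_17, compute rhs = x³ + 0·x + 4 mod 17, then count y ∈ F_17 with y² ≡ rhs.
  x = 0: rhs = 4, matching y values: 2, 15 (2 points).
  x = 1: rhs = 5, matching y values: none (0 points).
  x = 2: rhs = 12, matching y values: none (0 points).
  x = 3: rhs = 14, matching y values: none (0 points).
  x = 4: rhs = 0, matching y values: 0 (1 points).
  x = 5: rhs = 10, matching y values: none (0 points).
  x = 6: rhs = 16, matching y values: 4, 13 (2 points).
  x = 7: rhs = 7, matching y values: none (0 points).
  x = 8: rhs = 6, matching y values: none (0 points).
  x = 9: rhs = 2, matching y values: 6, 11 (2 points).
  x = 10: rhs = 1, matching y values: 1, 16 (2 points).
  x = 11: rhs = 9, matching y values: 3, 14 (2 points).
  x = 12: rhs = 15, matching y values: 7, 10 (2 points).
  x = 13: rhs = 8, matching y values: 5, 12 (2 points).
  x = 14: rhs = 11, matching y values: none (0 points).
  x = 15: rhs = 13, matching y values: 8, 9 (2 points).
  x = 16: rhs = 3, matching y values: none (0 points).
Total affine count: 17.
Full point count |E(F_17)| = 17 + 1 = 18.
Hasse bound: |18 − (17+1)| = |0| = 0 ≤ 2√17 ≈ 8.2462 ✓.


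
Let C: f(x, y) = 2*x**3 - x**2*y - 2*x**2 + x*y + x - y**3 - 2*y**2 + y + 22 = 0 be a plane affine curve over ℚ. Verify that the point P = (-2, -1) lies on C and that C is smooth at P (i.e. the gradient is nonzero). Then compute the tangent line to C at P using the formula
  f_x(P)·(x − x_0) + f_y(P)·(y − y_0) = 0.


Tangent line at P: 28*x - 4*y + 52 = 0.

Step 1: f(-2, -1) = 0, so P lies on C.
Step 2: partial derivatives
  f_x(x, y) = 6*x**2 - 2*x*y - 4*x + y + 1, f_y(x, y) = -x**2 + x - 3*y**2 - 4*y + 1.
  f_x(P) = 28, f_y(P) = -4 (gradient nonzero, so P is smooth).
Step 3: tangent line at P: 28·(x − -2) + -4·(y − -1) = 0.
Expanding: 28*x - 4*y + 52 = 0.


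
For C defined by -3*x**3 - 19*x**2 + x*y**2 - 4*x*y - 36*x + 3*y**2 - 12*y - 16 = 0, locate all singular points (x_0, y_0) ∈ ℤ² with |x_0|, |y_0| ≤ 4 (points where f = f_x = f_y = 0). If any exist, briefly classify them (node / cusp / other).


Singular points: {(-2, 2)}; classification: node.

Compute partial derivatives:
  f_x = -9*x**2 - 38*x + y**2 - 4*y - 36.
  f_y = 2*x*y - 4*x + 6*y - 12.
Scan x_0 ∈ {−4, ..., 4}. For each x_0, f_y(x_0, y) is a polynomial in y; find its integer roots y ∈ {−4, ..., 4}, then test f_x and f at those candidates.
  x = -4: f_y(-4, y) = 4 - 2*y; vanishes at y ∈ {2}. (-4, 2): f_x = -32 ≠ 0.
  x = -3: f_y(-3, y) = 0; vanishes at y ∈ {-4, -3, -2, -1, 0, 1, 2, 3, 4}. (-3, -4): f_x = 29 ≠ 0; (-3, -3): f_x = 18 ≠ 0; (-3, -2): f_x = 9 ≠ 0; (-3, -1): f_x = 2 ≠ 0; (-3, 0): f_x = -3 ≠ 0; (-3, 1): f_x = -6 ≠ 0; (-3, 2): f_x = -7 ≠ 0; (-3, 3): f_x = -6 ≠ 0; (-3, 4): f_x = -3 ≠ 0.
  x = -2: f_y(-2, y) = 2*y - 4; vanishes at y ∈ {2}. (-2, 2): f_x = 0, f = 0 — SINGULAR.
  x = -1: f_y(-1, y) = 4*y - 8; vanishes at y ∈ {2}. (-1, 2): f_x = -11 ≠ 0.
  x = 0: f_y(0, y) = 6*y - 12; vanishes at y ∈ {2}. (0, 2): f_x = -40 ≠ 0.
  x = 1: f_y(1, y) = 8*y - 16; vanishes at y ∈ {2}. (1, 2): f_x = -87 ≠ 0.
  x = 2: f_y(2, y) = 10*y - 20; vanishes at y ∈ {2}. (2, 2): f_x = -152 ≠ 0.
  x = 3: f_y(3, y) = 12*y - 24; vanishes at y ∈ {2}. (3, 2): f_x = -235 ≠ 0.
  x = 4: f_y(4, y) = 14*y - 28; vanishes at y ∈ {2}. (4, 2): f_x = -336 ≠ 0.
Only singular point on the grid: (-2, 2).
Classify: substitute x = -2 + u, y = 2 + v and expand: f = -3*u**3 - u**2 + u*v**2 + v**2.
No constant or linear terms (consistent with a singular point). Quadratic part: -u**2 + v**2. Cubic part: -3*u**3 + u*v**2.
The quadratic part v**2 - u**2 = (v − u)(v + u) splits into two distinct linear factors, so there are two distinct tangent lines y − 2 = ±(x − -2) — this is a node (ordinary double point).
Classification: node.


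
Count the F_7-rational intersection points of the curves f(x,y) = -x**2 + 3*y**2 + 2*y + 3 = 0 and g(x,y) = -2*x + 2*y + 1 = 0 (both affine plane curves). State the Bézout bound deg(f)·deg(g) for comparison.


Common zeros: {(2, 5)}; count = 1; Bézout bound = 2.

deg(f) = 2, deg(g) = 1, so Bézout bound = 2.
Scan x ∈ F_7. For each x, list the y ∈ F_7 with f(x, y) ≡ 0 and those with g(x, y) ≡ 0 (mod 7); the common zeros in that column are the intersection.
  x = 0: f ≡ 0 at y ∈ ∅; g ≡ 0 at y ∈ {3}; common: ∅.
  x = 1: f ≡ 0 at y ∈ {1, 3}; g ≡ 0 at y ∈ {4}; common: ∅.
  x = 2: f ≡ 0 at y ∈ {5, 6}; g ≡ 0 at y ∈ {5}; common: {5}.
  x = 3: f ≡ 0 at y ∈ ∅; g ≡ 0 at y ∈ {6}; common: ∅.
  x = 4: f ≡ 0 at y ∈ ∅; g ≡ 0 at y ∈ {0}; common: ∅.
  x = 5: f ≡ 0 at y ∈ {5, 6}; g ≡ 0 at y ∈ {1}; common: ∅.
  x = 6: f ≡ 0 at y ∈ {1, 3}; g ≡ 0 at y ∈ {2}; common: ∅.
Collecting: common zeros = {(2, 5)}, so the count is 1.
Comparison with the Bézout bound: 1 ≤ 2 = deg(f)·deg(g), as expected for curves with no common component (the affine F_7-count falls short of the bound because intersections may lie at infinity, over extension fields, or carry multiplicity).


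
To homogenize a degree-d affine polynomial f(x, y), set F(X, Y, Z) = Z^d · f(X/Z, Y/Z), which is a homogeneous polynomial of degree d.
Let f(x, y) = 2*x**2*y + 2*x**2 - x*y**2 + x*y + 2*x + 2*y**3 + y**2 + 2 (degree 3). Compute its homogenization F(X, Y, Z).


F(X, Y, Z) = 2*X**2*Y + 2*X**2*Z - X*Y**2 + X*Y*Z + 2*X*Z**2 + 2*Y**3 + Y**2*Z + 2*Z**3

deg(f) = 3.
Substitute x = X/Z, y = Y/Z into f, then multiply by Z^3.
  monomial 2·x^2·y^1 ↦ 2·X^2·Y^1·Z^0.
  monomial 2·x^2·y^0 ↦ 2·X^2·Y^0·Z^1.
  monomial -1·x^1·y^2 ↦ -1·X^1·Y^2·Z^0.
  monomial 1·x^1·y^1 ↦ 1·X^1·Y^1·Z^1.
  monomial 2·x^1·y^0 ↦ 2·X^1·Y^0·Z^2.
  monomial 2·x^0·y^3 ↦ 2·X^0·Y^3·Z^0.
  monomial 1·x^0·y^2 ↦ 1·X^0·Y^2·Z^1.
  monomial 2·x^0·y^0 ↦ 2·X^0·Y^0·Z^3.
Collecting: F(X, Y, Z) = 2*X**2*Y + 2*X**2*Z - X*Y**2 + X*Y*Z + 2*X*Z**2 + 2*Y**3 + Y**2*Z + 2*Z**3.


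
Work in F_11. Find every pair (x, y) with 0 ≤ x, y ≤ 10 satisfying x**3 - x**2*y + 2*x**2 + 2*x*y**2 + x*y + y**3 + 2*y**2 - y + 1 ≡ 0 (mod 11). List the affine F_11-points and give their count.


Affine F_11-points: {(2, 4), (4, 5), (5, 0), (7, 3), (8, 10), (9, 3), (10, 1), (10, 9)}; count = 8.

For each of the 121 pairs (x, y) ∈ F_11², evaluate f(x, y) mod 11. Record the zeros.
  x = 0: [0↦1, 1↦3, 2↦4, 3↦10, 4↦5, 5↦6, 6↦8, 7↦6, 8↦6, 9↦3, 10↦3]  zeros at y ∈ ∅
  x = 1: [0↦4, 1↦8, 2↦4, 3↦9, 4↦7, 5↦4, 6↦6, 7↦8, 8↦5, 9↦3, 10↦8]  zeros at y ∈ ∅
  x = 2: [0↦6, 1↦10, 2↦10, 3↦1, 4↦0, 5↦2, 6↦2, 7↦6, 8↦9, 9↦6, 10↦3]  zeros at y ∈ {4}
  x = 3: [0↦2, 1↦4, 2↦6, 3↦3, 4↦1, 5↦6, 6↦2, 7↦6, 8↦2, 9↦7, 10↦5]  zeros at y ∈ ∅
  x = 4: [0↦9, 1↦7, 2↦9, 3↦10, 4↦5, 5↦0, 6↦1, 7↦3, 8↦1, 9↦1, 10↦9]  zeros at y ∈ {5}
  x = 5: [0↦0, 1↦3, 2↦3, 3↦6, 4↦7, 5↦1, 6↦5, 7↦3, 8↦1, 9↦5, 10↦10]  zeros at y ∈ {0}
  x = 6: [0↦3, 1↦9, 2↦5, 3↦8, 4↦2, 5↦4, 6↦9, 7↦1, 8↦8, 9↦3, 10↦3]  zeros at y ∈ ∅
  x = 7: [0↦2, 1↦9, 2↦10, 3↦0, 4↦7, 5↦4, 6↦8, 7↦3, 8↦6, 9↦1, 10↦5]  zeros at y ∈ {3}
  x = 8: [0↦3, 1↦9, 2↦2, 3↦10, 4↦6, 5↦7, 6↦8, 7↦4, 8↦1, 9↦5, 10↦0]  zeros at y ∈ {10}
  x = 9: [0↦1, 1↦4, 2↦9, 3↦0, 4↦5, 5↦8, 6↦4, 7↦10, 8↦10, 9↦10, 10↦5]  zeros at y ∈ {3}
  x = 10: [0↦2, 1↦0, 2↦4, 3↦9, 4↦10, 5↦2, 6↦2, 7↦5, 8↦6, 9↦0, 10↦4]  zeros at y ∈ {1, 9}
Collecting zeros: affine points = {(2, 4), (4, 5), (5, 0), (7, 3), (8, 10), (9, 3), (10, 1), (10, 9)}.
Total count |C(F_11)_aff| = 8.


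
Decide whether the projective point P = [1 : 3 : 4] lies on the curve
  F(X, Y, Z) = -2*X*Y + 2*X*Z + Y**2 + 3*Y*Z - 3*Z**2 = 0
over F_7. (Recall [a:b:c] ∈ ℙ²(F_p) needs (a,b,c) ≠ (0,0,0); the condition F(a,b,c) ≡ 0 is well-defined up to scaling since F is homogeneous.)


F(1,3,4) ≡ 6 (mod 7); P is NOT on the curve.

Evaluate F(1, 3, 4) term-by-term (mod 7).
  -2*X*Y ↦ -2·1·3·1 = -6
  2*X*Z ↦ 2·1·1·4 = 8
  Y**2 ↦ 1·1·9·1 = 9
  3*Y*Z ↦ 3·1·3·4 = 36
  -3*Z**2 ↦ -3·1·1·16 = -48
Sum: F(1, 3, 4) = (-6) + (8) + (9) + (36) + (-48) = -1.
Reducing mod 7: -1 ≡ 6 (mod 7).
Since F(a, b, c) ≡ 6 ≠ 0 (mod 7), P does NOT lie on the curve.


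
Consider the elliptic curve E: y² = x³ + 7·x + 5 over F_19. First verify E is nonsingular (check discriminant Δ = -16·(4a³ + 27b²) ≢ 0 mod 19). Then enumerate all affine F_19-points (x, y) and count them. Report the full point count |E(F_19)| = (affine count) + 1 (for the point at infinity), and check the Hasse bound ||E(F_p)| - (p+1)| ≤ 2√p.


Affine points = {(0, 9), (0, 10), (6, 4), (6, 15), (7, 6), (7, 13), (10, 7), (10, 12), (11, 8), (11, 11), (14, 4), (14, 15), (18, 4), (18, 15)}; affine count = 14; |E(F_19)| = 15.

Discriminant check: Δ ∝ 4a³ + 27b² = 4·7³ + 27·5² = 4·343 + 27·25 ≡ 14 (mod 19). Nonzero ⇒ E is nonsingular.
For each x ∈ F_19, compute rhs = x³ + 7·x + 5 mod 19, then count y ∈ F_19 with y² ≡ rhs.
  x = 0: rhs = 5, matching y values: 9, 10 (2 points).
  x = 1: rhs = 13, matching y values: none (0 points).
  x = 2: rhs = 8, matching y values: none (0 points).
  x = 3: rhs = 15, matching y values: none (0 points).
  x = 4: rhs = 2, matching y values: none (0 points).
  x = 5: rhs = 13, matching y values: none (0 points).
  x = 6: rhs = 16, matching y values: 4, 15 (2 points).
  x = 7: rhs = 17, matching y values: 6, 13 (2 points).
  x = 8: rhs = 3, matching y values: none (0 points).
  x = 9: rhs = 18, matching y values: none (0 points).
  x = 10: rhs = 11, matching y values: 7, 12 (2 points).
  x = 11: rhs = 7, matching y values: 8, 11 (2 points).
  x = 12: rhs = 12, matching y values: none (0 points).
  x = 13: rhs = 13, matching y values: none (0 points).
  x = 14: rhs = 16, matching y values: 4, 15 (2 points).
  x = 15: rhs = 8, matching y values: none (0 points).
  x = 16: rhs = 14, matching y values: none (0 points).
  x = 17: rhs = 2, matching y values: none (0 points).
  x = 18: rhs = 16, matching y values: 4, 15 (2 points).
Total affine count: 14.
Full point count |E(F_19)| = 14 + 1 = 15.
Hasse bound: |15 − (19+1)| = |-5| = 5 ≤ 2√19 ≈ 8.7178 ✓.


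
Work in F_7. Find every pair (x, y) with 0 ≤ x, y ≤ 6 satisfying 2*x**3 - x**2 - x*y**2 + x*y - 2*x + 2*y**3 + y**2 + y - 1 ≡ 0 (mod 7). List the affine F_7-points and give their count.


Affine F_7-points: {(0, 2), (0, 4), (2, 0), (3, 1), (4, 4), (6, 3)}; count = 6.

For each of the 49 pairs (x, y) ∈ F_7², evaluate f(x, y) mod 7. Record the zeros.
  x = 0: [0↦6, 1↦3, 2↦0, 3↦2, 4↦0, 5↦6, 6↦4]  zeros at y ∈ {2, 4}
  x = 1: [0↦5, 1↦2, 2↦4, 3↦2, 4↦1, 5↦6, 6↦1]  zeros at y ∈ ∅
  x = 2: [0↦0, 1↦4, 2↦4, 3↦5, 4↦5, 5↦2, 6↦1]  zeros at y ∈ {0}
  x = 3: [0↦3, 1↦0, 2↦5, 3↦2, 4↦3, 5↦6, 6↦2]  zeros at y ∈ {1}
  x = 4: [0↦5, 1↦2, 2↦5, 3↦5, 4↦0, 5↦2, 6↦2]  zeros at y ∈ {4}
  x = 5: [0↦4, 1↦1, 2↦2, 3↦5, 4↦1, 5↦2, 6↦6]  zeros at y ∈ ∅
  x = 6: [0↦5, 1↦2, 2↦1, 3↦0, 4↦4, 5↦4, 6↦5]  zeros at y ∈ {3}
Collecting zeros: affine points = {(0, 2), (0, 4), (2, 0), (3, 1), (4, 4), (6, 3)}.
Total count |C(F_7)_aff| = 6.


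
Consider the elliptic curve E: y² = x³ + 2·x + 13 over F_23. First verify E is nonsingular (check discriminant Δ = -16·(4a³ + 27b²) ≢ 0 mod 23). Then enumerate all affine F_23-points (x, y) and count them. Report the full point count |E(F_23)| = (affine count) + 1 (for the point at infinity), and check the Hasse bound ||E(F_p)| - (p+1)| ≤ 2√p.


Affine points = {(0, 6), (0, 17), (1, 4), (1, 19), (2, 5), (2, 18), (3, 0), (4, 4), (4, 19), (7, 5), (7, 18), (8, 9), (8, 14), (9, 1), (9, 22), (11, 3), (11, 20), (14, 5), (14, 18), (16, 1), (16, 22), (18, 4), (18, 19), (20, 7), (20, 16), (21, 1), (21, 22)}; affine count = 27; |E(F_23)| = 28.

Discriminant check: Δ ∝ 4a³ + 27b² = 4·2³ + 27·13² = 4·8 + 27·169 ≡ 18 (mod 23). Nonzero ⇒ E is nonsingular.
For each x ∈ F_23, compute rhs = x³ + 2·x + 13 mod 23, then count y ∈ F_23 with y² ≡ rhs.
  x = 0: rhs = 13, matching y values: 6, 17 (2 points).
  x = 1: rhs = 16, matching y values: 4, 19 (2 points).
  x = 2: rhs = 2, matching y values: 5, 18 (2 points).
  x = 3: rhs = 0, matching y values: 0 (1 points).
  x = 4: rhs = 16, matching y values: 4, 19 (2 points).
  x = 5: rhs = 10, matching y values: none (0 points).
  x = 6: rhs = 11, matching y values: none (0 points).
  x = 7: rhs = 2, matching y values: 5, 18 (2 points).
  x = 8: rhs = 12, matching y values: 9, 14 (2 points).
  x = 9: rhs = 1, matching y values: 1, 22 (2 points).
  x = 10: rhs = 21, matching y values: none (0 points).
  x = 11: rhs = 9, matching y values: 3, 20 (2 points).
  x = 12: rhs = 17, matching y values: none (0 points).
  x = 13: rhs = 5, matching y values: none (0 points).
  x = 14: rhs = 2, matching y values: 5, 18 (2 points).
  x = 15: rhs = 14, matching y values: none (0 points).
  x = 16: rhs = 1, matching y values: 1, 22 (2 points).
  x = 17: rhs = 15, matching y values: none (0 points).
  x = 18: rhs = 16, matching y values: 4, 19 (2 points).
  x = 19: rhs = 10, matching y values: none (0 points).
  x = 20: rhs = 3, matching y values: 7, 16 (2 points).
  x = 21: rhs = 1, matching y values: 1, 22 (2 points).
  x = 22: rhs = 10, matching y values: none (0 points).
Total affine count: 27.
Full point count |E(F_23)| = 27 + 1 = 28.
Hasse bound: |28 − (23+1)| = |4| = 4 ≤ 2√23 ≈ 9.5917 ✓.


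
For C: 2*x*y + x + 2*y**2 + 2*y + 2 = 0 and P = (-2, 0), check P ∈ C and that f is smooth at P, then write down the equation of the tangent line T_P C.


Tangent line at P: x - 2*y + 2 = 0.

Step 1: f(-2, 0) = 0, so P lies on C.
Step 2: partial derivatives
  f_x(x, y) = 2*y + 1, f_y(x, y) = 2*x + 4*y + 2.
  f_x(P) = 1, f_y(P) = -2 (gradient nonzero, so P is smooth).
Step 3: tangent line at P: 1·(x − -2) + -2·(y − 0) = 0.
Expanding: x - 2*y + 2 = 0.


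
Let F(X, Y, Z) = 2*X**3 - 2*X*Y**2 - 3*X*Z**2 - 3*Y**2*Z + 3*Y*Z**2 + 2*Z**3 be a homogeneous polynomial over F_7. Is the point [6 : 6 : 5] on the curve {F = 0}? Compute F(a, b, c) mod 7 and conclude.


F(6,6,5) ≡ 4 (mod 7); P is NOT on the curve.

Evaluate F(6, 6, 5) term-by-term (mod 7).
  2*X**3 ↦ 2·216·1·1 = 432
  -2*X*Y**2 ↦ -2·6·36·1 = -432
  -3*X*Z**2 ↦ -3·6·1·25 = -450
  -3*Y**2*Z ↦ -3·1·36·5 = -540
  3*Y*Z**2 ↦ 3·1·6·25 = 450
  2*Z**3 ↦ 2·1·1·125 = 250
Sum: F(6, 6, 5) = (432) + (-432) + (-450) + (-540) + (450) + (250) = -290.
Reducing mod 7: -290 ≡ 4 (mod 7).
Since F(a, b, c) ≡ 4 ≠ 0 (mod 7), P does NOT lie on the curve.


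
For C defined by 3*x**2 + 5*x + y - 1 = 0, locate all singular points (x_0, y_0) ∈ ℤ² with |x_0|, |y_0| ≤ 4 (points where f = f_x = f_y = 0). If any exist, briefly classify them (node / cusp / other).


No singular points in the scanned grid; C is smooth there.

Compute partial derivatives:
  f_x = 6*x + 5.
  f_y = 1.
f_y = 1 is a nonzero constant, so f_y never vanishes: no point (x, y) can satisfy f = f_x = f_y = 0. In particular no (x, y) ∈ {−4, ..., 4}² is singular; the curve is smooth.


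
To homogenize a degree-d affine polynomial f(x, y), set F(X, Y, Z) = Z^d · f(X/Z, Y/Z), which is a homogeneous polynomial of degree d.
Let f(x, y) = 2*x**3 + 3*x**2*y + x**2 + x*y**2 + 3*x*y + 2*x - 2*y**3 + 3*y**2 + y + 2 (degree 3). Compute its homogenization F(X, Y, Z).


F(X, Y, Z) = 2*X**3 + 3*X**2*Y + X**2*Z + X*Y**2 + 3*X*Y*Z + 2*X*Z**2 - 2*Y**3 + 3*Y**2*Z + Y*Z**2 + 2*Z**3

deg(f) = 3.
Substitute x = X/Z, y = Y/Z into f, then multiply by Z^3.
  monomial 2·x^3·y^0 ↦ 2·X^3·Y^0·Z^0.
  monomial 3·x^2·y^1 ↦ 3·X^2·Y^1·Z^0.
  monomial 1·x^2·y^0 ↦ 1·X^2·Y^0·Z^1.
  monomial 1·x^1·y^2 ↦ 1·X^1·Y^2·Z^0.
  monomial 3·x^1·y^1 ↦ 3·X^1·Y^1·Z^1.
  monomial 2·x^1·y^0 ↦ 2·X^1·Y^0·Z^2.
  monomial -2·x^0·y^3 ↦ -2·X^0·Y^3·Z^0.
  monomial 3·x^0·y^2 ↦ 3·X^0·Y^2·Z^1.
  monomial 1·x^0·y^1 ↦ 1·X^0·Y^1·Z^2.
  monomial 2·x^0·y^0 ↦ 2·X^0·Y^0·Z^3.
Collecting: F(X, Y, Z) = 2*X**3 + 3*X**2*Y + X**2*Z + X*Y**2 + 3*X*Y*Z + 2*X*Z**2 - 2*Y**3 + 3*Y**2*Z + Y*Z**2 + 2*Z**3.


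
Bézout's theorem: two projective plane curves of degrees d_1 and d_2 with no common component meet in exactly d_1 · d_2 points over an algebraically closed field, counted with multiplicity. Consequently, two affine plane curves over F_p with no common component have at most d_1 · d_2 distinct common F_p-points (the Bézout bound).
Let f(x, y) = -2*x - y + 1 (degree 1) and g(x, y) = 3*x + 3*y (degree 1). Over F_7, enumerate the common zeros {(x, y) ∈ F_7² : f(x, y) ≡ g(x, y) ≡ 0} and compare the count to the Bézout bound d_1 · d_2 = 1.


Common zeros: {(1, 6)}; count = 1; Bézout bound = 1.

deg(f) = 1, deg(g) = 1, so Bézout bound = 1.
Scan x ∈ F_7. For each x, list the y ∈ F_7 with f(x, y) ≡ 0 and those with g(x, y) ≡ 0 (mod 7); the common zeros in that column are the intersection.
  x = 0: f ≡ 0 at y ∈ {1}; g ≡ 0 at y ∈ {0}; common: ∅.
  x = 1: f ≡ 0 at y ∈ {6}; g ≡ 0 at y ∈ {6}; common: {6}.
  x = 2: f ≡ 0 at y ∈ {4}; g ≡ 0 at y ∈ {5}; common: ∅.
  x = 3: f ≡ 0 at y ∈ {2}; g ≡ 0 at y ∈ {4}; common: ∅.
  x = 4: f ≡ 0 at y ∈ {0}; g ≡ 0 at y ∈ {3}; common: ∅.
  x = 5: f ≡ 0 at y ∈ {5}; g ≡ 0 at y ∈ {2}; common: ∅.
  x = 6: f ≡ 0 at y ∈ {3}; g ≡ 0 at y ∈ {1}; common: ∅.
Collecting: common zeros = {(1, 6)}, so the count is 1.
Comparison with the Bézout bound: 1 ≤ 1 = deg(f)·deg(g), as expected for curves with no common component (the bound is attained).
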